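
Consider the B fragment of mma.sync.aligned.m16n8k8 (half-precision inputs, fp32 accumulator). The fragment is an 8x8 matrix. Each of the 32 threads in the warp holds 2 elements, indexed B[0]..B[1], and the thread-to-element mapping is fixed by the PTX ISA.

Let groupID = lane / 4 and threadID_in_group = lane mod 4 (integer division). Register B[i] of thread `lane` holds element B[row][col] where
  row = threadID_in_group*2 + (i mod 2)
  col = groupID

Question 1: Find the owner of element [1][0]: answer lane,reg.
c=0⇒gr=0  r=1⇒th=0,odd=1
L=0*4+0=0  i=1=1

0,1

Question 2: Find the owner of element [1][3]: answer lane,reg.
c: 3->gid=3  r: 1->tid=0,i&1=1
L=3*4+0=12  i=1=1

12,1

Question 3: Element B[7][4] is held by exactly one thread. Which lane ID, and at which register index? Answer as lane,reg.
c=4→G=4  r=7→T=3,p=1
L=4*4+3=19  i=1=1

19,1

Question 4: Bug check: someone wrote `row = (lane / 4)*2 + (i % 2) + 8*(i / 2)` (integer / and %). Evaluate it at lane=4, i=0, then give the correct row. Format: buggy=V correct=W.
buggy=2 correct=0

`(lane / 4)*2 + (i % 2) + 8*(i / 2)`[4,0]->2
L=4->g=4>>2=1, t=4&3=0
[0]->row 0·2+0=0  col g=1
row: 2 vs 0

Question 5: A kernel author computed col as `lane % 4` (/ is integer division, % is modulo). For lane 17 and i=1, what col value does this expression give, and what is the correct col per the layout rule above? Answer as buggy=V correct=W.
buggy=1 correct=4

`lane % 4`[17,1]->1
lane 17: gid=4 (17/4), tid=1 (17%4)
i=1: r=1*2+1=3, c=gid=4
col: 1 vs 4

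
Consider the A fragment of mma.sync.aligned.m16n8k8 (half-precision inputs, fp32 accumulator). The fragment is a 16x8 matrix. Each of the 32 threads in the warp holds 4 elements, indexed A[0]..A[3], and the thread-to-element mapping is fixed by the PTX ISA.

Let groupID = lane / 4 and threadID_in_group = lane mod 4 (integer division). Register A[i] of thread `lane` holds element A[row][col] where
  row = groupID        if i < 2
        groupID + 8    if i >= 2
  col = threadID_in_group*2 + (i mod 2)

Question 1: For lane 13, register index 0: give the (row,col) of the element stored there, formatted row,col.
13: gid=3,tid=1
[0] (3+0,1*2+0) = (3,2)

3,2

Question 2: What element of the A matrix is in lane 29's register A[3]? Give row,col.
29: G=7,T=1
[3] (7+8,1*2+1) = (15,3)

15,3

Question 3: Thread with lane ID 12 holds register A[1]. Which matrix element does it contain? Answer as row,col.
L=12⇒gr=12>>2=3, th=12&3=0
[1]⇒row 3+0=3  col 0·2+1=1

3,1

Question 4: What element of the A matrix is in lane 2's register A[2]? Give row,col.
8,4

lane 2: gid=0 (2/4), tid=2 (2%4)
i=2: r=0+8=8, c=2*2+0=4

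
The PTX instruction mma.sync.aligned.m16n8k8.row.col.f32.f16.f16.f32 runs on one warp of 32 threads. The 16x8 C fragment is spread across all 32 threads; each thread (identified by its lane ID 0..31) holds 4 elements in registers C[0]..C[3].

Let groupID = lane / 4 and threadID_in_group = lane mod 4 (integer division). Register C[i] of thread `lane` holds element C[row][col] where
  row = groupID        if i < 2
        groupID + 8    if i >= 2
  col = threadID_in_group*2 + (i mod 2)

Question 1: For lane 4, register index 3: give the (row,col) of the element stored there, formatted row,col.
L=4=>grp=4>>2=1, tig=4&3=0
[3]=>row 1+8=9  col 0·2+1=1

9,1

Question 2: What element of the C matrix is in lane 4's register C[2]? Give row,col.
9,0

lane 4=>4/4=1, 4 mod 4=0
i=2  r:1+8=>9  c:2·0+0=>0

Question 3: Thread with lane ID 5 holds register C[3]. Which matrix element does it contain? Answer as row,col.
lane 5->5/4=1, 5 mod 4=1
i=3  r:1+8->9  c:2·1+1->3

9,3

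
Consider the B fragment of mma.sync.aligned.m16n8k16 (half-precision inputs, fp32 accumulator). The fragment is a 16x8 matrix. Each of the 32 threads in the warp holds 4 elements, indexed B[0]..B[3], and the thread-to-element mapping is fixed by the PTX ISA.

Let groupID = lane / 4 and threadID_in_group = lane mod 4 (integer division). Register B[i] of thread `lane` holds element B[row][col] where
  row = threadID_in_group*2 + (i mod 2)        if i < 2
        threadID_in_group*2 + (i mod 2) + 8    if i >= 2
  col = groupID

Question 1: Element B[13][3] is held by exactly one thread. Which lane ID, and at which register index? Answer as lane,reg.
14,3

c=3->g=3  r=13->rb=1,t=2,b0=1
L=3*4+2=14  i=1*2+1=3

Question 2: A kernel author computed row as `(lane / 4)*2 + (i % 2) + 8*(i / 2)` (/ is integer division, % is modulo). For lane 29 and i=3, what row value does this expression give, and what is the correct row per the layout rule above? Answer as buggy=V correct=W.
`(lane / 4)*2 + (i % 2) + 8*(i / 2)`[29,3]->23
29: g=7,t=1
[3] (1*2+1+8,7) = (11,7)
row: 23 vs 11

buggy=23 correct=11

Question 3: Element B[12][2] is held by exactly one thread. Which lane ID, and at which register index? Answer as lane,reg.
10,2

c=2->g=2  r=12->rb=1,t=2,b0=0
L=2*4+2=10  i=1*2+0=2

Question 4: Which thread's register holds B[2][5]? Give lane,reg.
c=5->g=5  r=2->rb=0,t=1,b0=0
L=5*4+1=21  i=0*2+0=0

21,0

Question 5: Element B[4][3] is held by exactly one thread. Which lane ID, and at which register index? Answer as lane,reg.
14,0

c=3⇒gr=3  r=4⇒Rb=0,th=2,odd=0
L=3*4+2=14  i=0*2+0=0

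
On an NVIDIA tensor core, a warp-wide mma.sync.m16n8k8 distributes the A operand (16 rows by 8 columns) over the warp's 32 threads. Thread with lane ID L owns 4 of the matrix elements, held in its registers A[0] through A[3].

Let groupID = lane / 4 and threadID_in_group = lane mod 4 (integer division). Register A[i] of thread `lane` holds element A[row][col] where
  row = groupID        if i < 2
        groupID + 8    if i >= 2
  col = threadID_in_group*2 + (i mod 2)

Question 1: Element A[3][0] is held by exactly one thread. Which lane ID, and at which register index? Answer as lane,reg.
r=3->g=3,rb=0  c=0->t=0,b0=0
L=3*4+0=12  i=0*2+0=0

12,0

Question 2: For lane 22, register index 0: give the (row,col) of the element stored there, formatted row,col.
5,4

lane 22: grp=5 (22/4), tig=2 (22%4)
i=0: r=5+0=5, c=2*2+0=4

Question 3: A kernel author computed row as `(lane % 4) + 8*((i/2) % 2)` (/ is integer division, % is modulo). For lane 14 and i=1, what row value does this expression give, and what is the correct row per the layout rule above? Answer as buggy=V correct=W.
buggy=2 correct=3

`(lane % 4) + 8*((i/2) % 2)`[14,1]⇒2
14: gr=3,th=2
[1] (3+0,2*2+1) = (3,5)
row: 2 vs 3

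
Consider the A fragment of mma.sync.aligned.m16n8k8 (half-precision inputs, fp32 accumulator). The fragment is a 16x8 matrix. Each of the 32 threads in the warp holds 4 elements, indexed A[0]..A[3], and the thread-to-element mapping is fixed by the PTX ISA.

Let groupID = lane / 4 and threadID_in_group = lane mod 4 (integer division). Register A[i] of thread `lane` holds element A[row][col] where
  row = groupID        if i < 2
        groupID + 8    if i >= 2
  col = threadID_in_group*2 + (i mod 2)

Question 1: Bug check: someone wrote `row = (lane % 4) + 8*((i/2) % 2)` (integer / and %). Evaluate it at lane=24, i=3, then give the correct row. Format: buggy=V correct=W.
buggy=8 correct=14

`(lane % 4) + 8*((i/2) % 2)`[24,3]⇒8
lane 24⇒24/4=6, 24 mod 4=0
i=3  r:6+8⇒14  c:2·0+1⇒1
row: 8 vs 14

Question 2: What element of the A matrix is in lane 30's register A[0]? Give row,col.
L=30=>grp=30>>2=7, tig=30&3=2
[0]=>row 7+0=7  col 2·2+0=4

7,4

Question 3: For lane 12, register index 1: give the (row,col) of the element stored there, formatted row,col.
3,1

L=12⇒gr=12>>2=3, th=12&3=0
[1]⇒row 3+0=3  col 0·2+1=1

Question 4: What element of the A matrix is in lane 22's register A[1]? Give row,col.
5,5

lane 22->22/4=5, 22 mod 4=2
i=1  r:5+0->5  c:2·2+1->5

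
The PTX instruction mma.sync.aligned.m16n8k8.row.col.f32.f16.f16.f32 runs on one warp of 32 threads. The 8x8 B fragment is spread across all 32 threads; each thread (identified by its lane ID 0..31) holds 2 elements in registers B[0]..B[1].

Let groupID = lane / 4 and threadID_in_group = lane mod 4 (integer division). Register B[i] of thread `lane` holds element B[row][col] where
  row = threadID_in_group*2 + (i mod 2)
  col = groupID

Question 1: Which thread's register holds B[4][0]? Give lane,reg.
c: 0->gid=0  r: 4->tid=2,i&1=0
L=0*4+2=2  i=0=0

2,0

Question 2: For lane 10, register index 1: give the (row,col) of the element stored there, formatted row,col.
5,2

L=10->g=10>>2=2, t=10&3=2
[1]->row 2·2+1=5  col g=2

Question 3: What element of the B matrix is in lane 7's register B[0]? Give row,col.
lane 7: g=1 (7/4), t=3 (7%4)
i=0: r=3*2+0=6, c=g=1

6,1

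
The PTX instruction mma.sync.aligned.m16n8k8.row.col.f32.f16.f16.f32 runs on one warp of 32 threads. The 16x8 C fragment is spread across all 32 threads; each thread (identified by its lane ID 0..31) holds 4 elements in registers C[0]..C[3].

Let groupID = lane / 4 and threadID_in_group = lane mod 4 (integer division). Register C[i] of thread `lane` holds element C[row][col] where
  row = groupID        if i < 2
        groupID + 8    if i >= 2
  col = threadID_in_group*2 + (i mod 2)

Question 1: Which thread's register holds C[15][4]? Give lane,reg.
30,2

r=15->g=7,rb=1  c=4->t=2,b0=0
L=7*4+2=30  i=1*2+0=2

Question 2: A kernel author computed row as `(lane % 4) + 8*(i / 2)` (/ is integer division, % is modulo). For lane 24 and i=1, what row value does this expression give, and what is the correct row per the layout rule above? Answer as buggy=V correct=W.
`(lane % 4) + 8*(i / 2)`[24,1]=>0
24: grp=6,tig=0
[1] (6+0,0*2+1) = (6,1)
row: 0 vs 6

buggy=0 correct=6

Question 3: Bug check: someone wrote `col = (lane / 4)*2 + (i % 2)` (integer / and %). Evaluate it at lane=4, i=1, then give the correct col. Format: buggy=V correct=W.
`(lane / 4)*2 + (i % 2)`[4,1]⇒3
lane 4: gr=1 (4/4), th=0 (4%4)
i=1: r=1+0=1, c=0*2+1=1
col: 3 vs 1

buggy=3 correct=1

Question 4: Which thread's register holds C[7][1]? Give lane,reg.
28,1

r=7->g=7,rb=0  c=1->t=0,b0=1
L=7*4+0=28  i=0*2+1=1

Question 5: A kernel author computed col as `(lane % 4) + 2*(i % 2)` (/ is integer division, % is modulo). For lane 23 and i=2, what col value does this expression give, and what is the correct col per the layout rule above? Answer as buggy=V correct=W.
`(lane % 4) + 2*(i % 2)`[23,2]->3
lane 23: g=5 (23/4), t=3 (23%4)
i=2: r=5+8=13, c=3*2+0=6
col: 3 vs 6

buggy=3 correct=6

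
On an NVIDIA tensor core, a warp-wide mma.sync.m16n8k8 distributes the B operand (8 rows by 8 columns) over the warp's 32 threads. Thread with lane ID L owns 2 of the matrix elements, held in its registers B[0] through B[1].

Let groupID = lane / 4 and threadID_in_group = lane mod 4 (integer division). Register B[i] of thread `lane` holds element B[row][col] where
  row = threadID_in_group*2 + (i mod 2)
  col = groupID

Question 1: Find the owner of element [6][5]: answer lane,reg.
c:5=>grp=5  r:6=>tig=3,lo=0
L=5*4+3=23  i=0=0

23,0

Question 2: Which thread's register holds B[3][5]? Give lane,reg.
21,1

c=5⇒gr=5  r=3⇒th=1,odd=1
L=5*4+1=21  i=1=1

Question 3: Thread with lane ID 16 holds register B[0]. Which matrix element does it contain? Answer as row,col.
0,4

16: grp=4,tig=0
[0] (0*2+0,4) = (0,4)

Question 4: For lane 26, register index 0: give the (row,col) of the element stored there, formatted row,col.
26: g=6,t=2
[0] (2*2+0,6) = (4,6)

4,6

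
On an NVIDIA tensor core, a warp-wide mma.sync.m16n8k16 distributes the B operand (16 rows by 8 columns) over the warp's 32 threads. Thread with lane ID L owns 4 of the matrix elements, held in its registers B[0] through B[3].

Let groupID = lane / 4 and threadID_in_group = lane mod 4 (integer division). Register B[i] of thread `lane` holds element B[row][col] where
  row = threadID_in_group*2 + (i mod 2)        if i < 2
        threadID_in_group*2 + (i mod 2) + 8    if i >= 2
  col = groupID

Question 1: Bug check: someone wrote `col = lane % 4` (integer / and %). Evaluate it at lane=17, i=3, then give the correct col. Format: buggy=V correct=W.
`lane % 4`[17,3]=>1
17: grp=4,tig=1
[3] (1*2+1+8,4) = (11,4)
col: 1 vs 4

buggy=1 correct=4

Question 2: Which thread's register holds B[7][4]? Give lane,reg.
c=4⇒gr=4  r=7⇒Rb=0,th=3,odd=1
L=4*4+3=19  i=0*2+1=1

19,1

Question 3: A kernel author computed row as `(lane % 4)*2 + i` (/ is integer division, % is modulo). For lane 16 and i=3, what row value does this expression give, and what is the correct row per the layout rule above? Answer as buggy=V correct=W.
buggy=3 correct=9

`(lane % 4)*2 + i`[16,3]→3
lane 16: G=4 (16/4), T=0 (16%4)
i=3: r=0*2+1+8=9, c=G=4
row: 3 vs 9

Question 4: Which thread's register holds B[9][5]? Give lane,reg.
c=5→G=5  r=9→rhi=1,T=0,p=1
L=5*4+0=20  i=1*2+1=3

20,3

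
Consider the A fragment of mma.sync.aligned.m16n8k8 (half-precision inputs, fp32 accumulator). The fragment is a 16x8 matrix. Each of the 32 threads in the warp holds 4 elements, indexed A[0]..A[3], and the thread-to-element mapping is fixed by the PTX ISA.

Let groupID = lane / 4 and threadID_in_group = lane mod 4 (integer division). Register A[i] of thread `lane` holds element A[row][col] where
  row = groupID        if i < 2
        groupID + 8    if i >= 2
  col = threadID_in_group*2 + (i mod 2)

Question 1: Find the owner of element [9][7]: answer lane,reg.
7,3

r=9⇒gr=1,Rb=1  c=7⇒th=3,odd=1
L=1*4+3=7  i=1*2+1=3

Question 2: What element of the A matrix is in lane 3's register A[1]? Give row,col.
L=3->gid=3>>2=0, tid=3&3=3
[1]->row 0+0=0  col 3·2+1=7

0,7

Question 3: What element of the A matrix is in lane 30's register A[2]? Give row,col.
15,4

lane 30: g=7 (30/4), t=2 (30%4)
i=2: r=7+8=15, c=2*2+0=4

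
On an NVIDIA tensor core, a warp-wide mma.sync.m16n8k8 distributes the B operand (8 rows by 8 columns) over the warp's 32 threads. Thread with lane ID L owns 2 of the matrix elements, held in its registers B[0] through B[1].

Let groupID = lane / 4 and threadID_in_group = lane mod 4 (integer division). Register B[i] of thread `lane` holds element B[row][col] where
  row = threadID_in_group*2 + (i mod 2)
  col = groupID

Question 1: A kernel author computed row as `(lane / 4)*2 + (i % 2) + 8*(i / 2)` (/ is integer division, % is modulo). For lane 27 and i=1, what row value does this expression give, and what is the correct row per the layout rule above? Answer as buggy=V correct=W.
`(lane / 4)*2 + (i % 2) + 8*(i / 2)`[27,1]=>13
lane 27=>27/4=6, 27 mod 4=3
i=1  r:2·3+1=>7  c:6
row: 13 vs 7

buggy=13 correct=7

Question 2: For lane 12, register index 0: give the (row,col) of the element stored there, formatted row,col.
lane 12->12/4=3, 12 mod 4=0
i=0  r:2·0+0->0  c:3

0,3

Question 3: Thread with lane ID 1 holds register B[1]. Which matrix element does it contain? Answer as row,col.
lane 1: g=0 (1/4), t=1 (1%4)
i=1: r=1*2+1=3, c=g=0

3,0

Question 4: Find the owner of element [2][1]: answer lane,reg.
5,0

c=1→G=1  r=2→T=1,p=0
L=1*4+1=5  i=0=0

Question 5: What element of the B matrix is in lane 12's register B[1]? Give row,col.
lane 12→12/4=3, 12 mod 4=0
i=1  r:2·0+1→1  c:3

1,3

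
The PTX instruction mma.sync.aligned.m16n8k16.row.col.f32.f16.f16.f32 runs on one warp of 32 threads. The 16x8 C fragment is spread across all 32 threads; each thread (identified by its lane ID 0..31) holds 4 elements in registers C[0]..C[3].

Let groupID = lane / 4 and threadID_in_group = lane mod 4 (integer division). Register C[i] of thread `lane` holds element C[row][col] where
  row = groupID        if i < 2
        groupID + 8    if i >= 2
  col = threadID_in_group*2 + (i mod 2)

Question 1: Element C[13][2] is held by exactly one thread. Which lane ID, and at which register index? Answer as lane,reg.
r: 13->gid=5,r8=1  c: 2->tid=1,i&1=0
L=5*4+1=21  i=1*2+0=2

21,2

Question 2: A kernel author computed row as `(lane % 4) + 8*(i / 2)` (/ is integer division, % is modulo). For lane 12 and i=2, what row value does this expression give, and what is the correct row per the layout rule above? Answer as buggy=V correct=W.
`(lane % 4) + 8*(i / 2)`[12,2]->8
lane 12: gid=3 (12/4), tid=0 (12%4)
i=2: r=3+8=11, c=0*2+0=0
row: 8 vs 11

buggy=8 correct=11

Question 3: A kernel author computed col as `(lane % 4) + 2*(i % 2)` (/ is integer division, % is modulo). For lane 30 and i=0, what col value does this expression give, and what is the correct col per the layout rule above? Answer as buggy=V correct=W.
buggy=2 correct=4

`(lane % 4) + 2*(i % 2)`[30,0]⇒2
L=30⇒gr=30>>2=7, th=30&3=2
[0]⇒row 7+0=7  col 2·2+0=4
col: 2 vs 4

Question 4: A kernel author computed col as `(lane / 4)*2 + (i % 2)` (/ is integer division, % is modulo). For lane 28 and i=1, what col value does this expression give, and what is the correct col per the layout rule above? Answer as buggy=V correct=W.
`(lane / 4)*2 + (i % 2)`[28,1]→15
lane 28→28/4=7, 28 mod 4=0
i=1  r:7+0→7  c:2·0+1→1
col: 15 vs 1

buggy=15 correct=1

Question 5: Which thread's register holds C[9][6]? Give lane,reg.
r=9→G=1,rhi=1  c=6→T=3,p=0
L=1*4+3=7  i=1*2+0=2

7,2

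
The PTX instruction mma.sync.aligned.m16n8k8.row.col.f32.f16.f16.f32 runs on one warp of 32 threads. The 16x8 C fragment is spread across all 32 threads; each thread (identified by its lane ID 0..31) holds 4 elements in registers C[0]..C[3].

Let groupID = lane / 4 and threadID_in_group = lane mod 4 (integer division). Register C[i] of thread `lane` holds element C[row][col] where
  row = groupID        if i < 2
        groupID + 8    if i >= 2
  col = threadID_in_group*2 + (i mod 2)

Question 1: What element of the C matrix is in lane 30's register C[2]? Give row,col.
lane 30->30/4=7, 30 mod 4=2
i=2  r:7+8->15  c:2·2+0->4

15,4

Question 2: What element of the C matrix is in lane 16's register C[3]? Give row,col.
lane 16: G=4 (16/4), T=0 (16%4)
i=3: r=4+8=12, c=0*2+1=1

12,1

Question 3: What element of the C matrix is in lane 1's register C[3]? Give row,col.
8,3

L=1->gid=1>>2=0, tid=1&3=1
[3]->row 0+8=8  col 1·2+1=3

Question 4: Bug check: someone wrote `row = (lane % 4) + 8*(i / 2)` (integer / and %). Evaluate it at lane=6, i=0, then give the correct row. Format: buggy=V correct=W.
buggy=2 correct=1

`(lane % 4) + 8*(i / 2)`[6,0]->2
lane 6->6/4=1, 6 mod 4=2
i=0  r:1+0->1  c:2·2+0->4
row: 2 vs 1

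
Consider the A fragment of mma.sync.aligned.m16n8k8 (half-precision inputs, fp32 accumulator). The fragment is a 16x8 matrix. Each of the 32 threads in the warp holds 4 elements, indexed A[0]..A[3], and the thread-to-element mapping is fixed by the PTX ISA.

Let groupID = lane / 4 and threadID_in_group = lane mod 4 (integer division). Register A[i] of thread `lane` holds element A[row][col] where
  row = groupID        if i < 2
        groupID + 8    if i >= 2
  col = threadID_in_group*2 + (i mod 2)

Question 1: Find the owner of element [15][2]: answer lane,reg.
r: 15->gid=7,r8=1  c: 2->tid=1,i&1=0
L=7*4+1=29  i=1*2+0=2

29,2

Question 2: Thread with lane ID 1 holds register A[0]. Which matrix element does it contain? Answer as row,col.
lane 1: gr=0 (1/4), th=1 (1%4)
i=0: r=0+0=0, c=1*2+0=2

0,2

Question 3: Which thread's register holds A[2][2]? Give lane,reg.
r: 2->gid=2,r8=0  c: 2->tid=1,i&1=0
L=2*4+1=9  i=0*2+0=0

9,0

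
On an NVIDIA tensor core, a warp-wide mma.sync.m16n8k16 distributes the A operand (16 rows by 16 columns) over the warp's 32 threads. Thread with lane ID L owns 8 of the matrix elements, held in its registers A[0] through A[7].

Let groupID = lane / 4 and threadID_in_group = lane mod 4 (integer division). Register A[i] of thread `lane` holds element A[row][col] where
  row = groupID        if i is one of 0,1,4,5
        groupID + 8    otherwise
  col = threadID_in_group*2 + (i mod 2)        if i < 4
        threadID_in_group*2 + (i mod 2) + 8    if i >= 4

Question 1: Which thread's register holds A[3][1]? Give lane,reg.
r=3->g=3,rb=0  c=1->cb=0,t=0,b0=1
L=3*4+0=12  i=0*4+0*2+1=1

12,1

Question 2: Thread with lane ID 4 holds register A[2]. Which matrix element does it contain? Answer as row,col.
9,0

lane 4->4/4=1, 4 mod 4=0
i=2  r:1+8->9  c:2·0+0+0->0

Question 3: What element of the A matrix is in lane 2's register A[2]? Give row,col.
8,4

lane 2: G=0 (2/4), T=2 (2%4)
i=2: r=0+8=8, c=2*2+0+0=4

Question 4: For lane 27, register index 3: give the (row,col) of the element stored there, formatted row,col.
lane 27: gid=6 (27/4), tid=3 (27%4)
i=3: r=6+8=14, c=3*2+1+0=7

14,7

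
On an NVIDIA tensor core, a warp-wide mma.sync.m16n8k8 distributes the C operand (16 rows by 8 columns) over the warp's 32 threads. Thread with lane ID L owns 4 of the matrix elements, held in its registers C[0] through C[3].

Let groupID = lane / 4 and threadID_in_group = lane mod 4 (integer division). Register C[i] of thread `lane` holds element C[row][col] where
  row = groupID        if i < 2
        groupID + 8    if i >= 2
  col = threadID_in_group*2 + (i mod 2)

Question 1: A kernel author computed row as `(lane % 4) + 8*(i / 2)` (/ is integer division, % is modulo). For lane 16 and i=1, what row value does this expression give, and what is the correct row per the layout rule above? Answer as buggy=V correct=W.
buggy=0 correct=4

`(lane % 4) + 8*(i / 2)`[16,1]->0
L=16->g=16>>2=4, t=16&3=0
[1]->row 4+0=4  col 0·2+1=1
row: 0 vs 4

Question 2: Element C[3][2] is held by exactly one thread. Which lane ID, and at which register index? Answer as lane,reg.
r=3->g=3,rb=0  c=2->t=1,b0=0
L=3*4+1=13  i=0*2+0=0

13,0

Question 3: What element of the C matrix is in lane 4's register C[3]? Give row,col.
9,1

L=4→G=4>>2=1, T=4&3=0
[3]→row 1+8=9  col 0·2+1=1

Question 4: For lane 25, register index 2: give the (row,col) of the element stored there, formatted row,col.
25: gr=6,th=1
[2] (6+8,1*2+0) = (14,2)

14,2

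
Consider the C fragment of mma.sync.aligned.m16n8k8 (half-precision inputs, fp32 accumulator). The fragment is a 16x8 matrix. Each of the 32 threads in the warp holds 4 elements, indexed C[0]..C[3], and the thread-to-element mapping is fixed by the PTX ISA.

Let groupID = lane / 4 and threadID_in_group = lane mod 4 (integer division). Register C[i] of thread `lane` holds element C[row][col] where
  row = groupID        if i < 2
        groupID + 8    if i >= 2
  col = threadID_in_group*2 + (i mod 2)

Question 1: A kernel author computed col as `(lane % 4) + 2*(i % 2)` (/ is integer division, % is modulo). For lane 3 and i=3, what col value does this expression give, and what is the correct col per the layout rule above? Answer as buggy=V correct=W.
buggy=5 correct=7

`(lane % 4) + 2*(i % 2)`[3,3]→5
3: G=0,T=3
[3] (0+8,3*2+1) = (8,7)
col: 5 vs 7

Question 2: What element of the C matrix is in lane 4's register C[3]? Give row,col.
9,1

4: gid=1,tid=0
[3] (1+8,0*2+1) = (9,1)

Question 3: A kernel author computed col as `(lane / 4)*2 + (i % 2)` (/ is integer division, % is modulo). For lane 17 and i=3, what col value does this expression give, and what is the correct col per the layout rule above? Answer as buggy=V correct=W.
`(lane / 4)*2 + (i % 2)`[17,3]→9
17: G=4,T=1
[3] (4+8,1*2+1) = (12,3)
col: 9 vs 3

buggy=9 correct=3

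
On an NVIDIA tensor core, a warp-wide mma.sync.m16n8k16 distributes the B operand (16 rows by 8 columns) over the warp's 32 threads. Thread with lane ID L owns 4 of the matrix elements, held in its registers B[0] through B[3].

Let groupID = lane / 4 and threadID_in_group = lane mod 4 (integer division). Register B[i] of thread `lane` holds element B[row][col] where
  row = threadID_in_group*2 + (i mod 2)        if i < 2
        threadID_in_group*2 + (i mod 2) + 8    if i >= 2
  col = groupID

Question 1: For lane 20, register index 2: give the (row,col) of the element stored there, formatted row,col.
8,5

L=20->gid=20>>2=5, tid=20&3=0
[2]->row 0·2+0+8=8  col gid=5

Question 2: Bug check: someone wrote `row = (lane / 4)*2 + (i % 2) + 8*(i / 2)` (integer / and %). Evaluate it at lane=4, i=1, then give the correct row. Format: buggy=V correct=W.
`(lane / 4)*2 + (i % 2) + 8*(i / 2)`[4,1]⇒3
4: gr=1,th=0
[1] (0*2+1+0,1) = (1,1)
row: 3 vs 1

buggy=3 correct=1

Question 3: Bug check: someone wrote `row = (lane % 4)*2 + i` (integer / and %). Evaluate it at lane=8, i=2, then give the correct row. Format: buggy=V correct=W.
`(lane % 4)*2 + i`[8,2]⇒2
lane 8⇒8/4=2, 8 mod 4=0
i=2  r:2·0+0+8⇒8  c:2
row: 2 vs 8

buggy=2 correct=8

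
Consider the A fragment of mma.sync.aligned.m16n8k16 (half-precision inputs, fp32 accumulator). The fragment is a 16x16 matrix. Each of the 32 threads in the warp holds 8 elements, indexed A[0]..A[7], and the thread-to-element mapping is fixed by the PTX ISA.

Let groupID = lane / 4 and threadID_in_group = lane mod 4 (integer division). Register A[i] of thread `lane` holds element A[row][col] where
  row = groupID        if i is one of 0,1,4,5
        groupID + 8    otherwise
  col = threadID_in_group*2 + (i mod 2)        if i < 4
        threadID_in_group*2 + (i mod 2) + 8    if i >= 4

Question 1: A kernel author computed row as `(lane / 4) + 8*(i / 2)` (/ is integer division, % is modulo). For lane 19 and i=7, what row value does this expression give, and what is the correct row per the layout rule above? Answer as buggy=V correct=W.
`(lane / 4) + 8*(i / 2)`[19,7]⇒28
lane 19: gr=4 (19/4), th=3 (19%4)
i=7: r=4+8=12, c=3*2+1+8=15
row: 28 vs 12

buggy=28 correct=12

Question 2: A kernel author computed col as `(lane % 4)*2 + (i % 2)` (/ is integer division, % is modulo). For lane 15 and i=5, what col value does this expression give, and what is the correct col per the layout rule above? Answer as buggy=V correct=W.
buggy=7 correct=15

`(lane % 4)*2 + (i % 2)`[15,5]=>7
L=15=>grp=15>>2=3, tig=15&3=3
[5]=>row 3+0=3  col 3·2+1+8=15
col: 7 vs 15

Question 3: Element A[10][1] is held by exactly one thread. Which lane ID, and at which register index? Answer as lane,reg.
8,3

r=10->g=2,rb=1  c=1->cb=0,t=0,b0=1
L=2*4+0=8  i=0*4+1*2+1=3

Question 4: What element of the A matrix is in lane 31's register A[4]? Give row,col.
31: g=7,t=3
[4] (7+0,3*2+0+8) = (7,14)

7,14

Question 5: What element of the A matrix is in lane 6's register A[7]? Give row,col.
9,13

lane 6=>6/4=1, 6 mod 4=2
i=7  r:1+8=>9  c:2·2+1+8=>13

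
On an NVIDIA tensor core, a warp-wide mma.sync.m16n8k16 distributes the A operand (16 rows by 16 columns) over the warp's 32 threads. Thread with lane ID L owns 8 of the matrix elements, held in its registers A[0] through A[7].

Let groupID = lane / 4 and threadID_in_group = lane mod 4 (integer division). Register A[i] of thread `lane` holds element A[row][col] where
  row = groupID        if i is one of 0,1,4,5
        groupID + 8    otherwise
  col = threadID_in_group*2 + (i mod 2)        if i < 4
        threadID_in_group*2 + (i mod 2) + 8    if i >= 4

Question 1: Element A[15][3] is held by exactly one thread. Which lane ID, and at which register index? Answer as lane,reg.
r: 15->gid=7,r8=1  c: 3->c8=0,tid=1,i&1=1
L=7*4+1=29  i=0*4+1*2+1=3

29,3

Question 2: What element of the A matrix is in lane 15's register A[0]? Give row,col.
3,6

lane 15->15/4=3, 15 mod 4=3
i=0  r:3+0->3  c:2·3+0+0->6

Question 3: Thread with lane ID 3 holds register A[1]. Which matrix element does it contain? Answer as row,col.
3: grp=0,tig=3
[1] (0+0,3*2+1+0) = (0,7)

0,7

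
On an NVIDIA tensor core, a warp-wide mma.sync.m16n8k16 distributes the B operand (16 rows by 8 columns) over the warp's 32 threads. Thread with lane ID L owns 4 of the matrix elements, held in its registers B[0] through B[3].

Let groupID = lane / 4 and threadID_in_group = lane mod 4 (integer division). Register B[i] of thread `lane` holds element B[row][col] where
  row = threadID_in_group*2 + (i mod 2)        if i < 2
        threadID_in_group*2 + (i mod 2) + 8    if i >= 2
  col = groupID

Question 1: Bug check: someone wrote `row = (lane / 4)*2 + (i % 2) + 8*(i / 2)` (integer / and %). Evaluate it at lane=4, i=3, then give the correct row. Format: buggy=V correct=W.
`(lane / 4)*2 + (i % 2) + 8*(i / 2)`[4,3]->11
4: gid=1,tid=0
[3] (0*2+1+8,1) = (9,1)
row: 11 vs 9

buggy=11 correct=9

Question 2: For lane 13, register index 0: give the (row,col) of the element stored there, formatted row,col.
2,3

L=13->gid=13>>2=3, tid=13&3=1
[0]->row 1·2+0+0=2  col gid=3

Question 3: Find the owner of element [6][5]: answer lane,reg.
23,0

c=5⇒gr=5  r=6⇒Rb=0,th=3,odd=0
L=5*4+3=23  i=0*2+0=0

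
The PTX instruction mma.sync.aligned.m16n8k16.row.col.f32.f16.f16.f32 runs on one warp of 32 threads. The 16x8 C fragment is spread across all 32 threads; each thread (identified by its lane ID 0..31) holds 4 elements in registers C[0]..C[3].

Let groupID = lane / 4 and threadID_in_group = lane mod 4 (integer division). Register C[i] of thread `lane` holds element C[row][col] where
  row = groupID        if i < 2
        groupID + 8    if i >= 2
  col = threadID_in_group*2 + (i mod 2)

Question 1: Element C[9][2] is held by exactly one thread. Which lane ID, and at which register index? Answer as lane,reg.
5,2

r:9=>grp=1,rB=1  c:2=>tig=1,lo=0
L=1*4+1=5  i=1*2+0=2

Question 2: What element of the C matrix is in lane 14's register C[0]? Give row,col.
lane 14: G=3 (14/4), T=2 (14%4)
i=0: r=3+0=3, c=2*2+0=4

3,4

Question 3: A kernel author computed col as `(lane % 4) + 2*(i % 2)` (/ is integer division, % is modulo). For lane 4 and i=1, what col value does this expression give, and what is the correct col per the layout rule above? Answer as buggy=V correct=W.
`(lane % 4) + 2*(i % 2)`[4,1]=>2
lane 4: grp=1 (4/4), tig=0 (4%4)
i=1: r=1+0=1, c=0*2+1=1
col: 2 vs 1

buggy=2 correct=1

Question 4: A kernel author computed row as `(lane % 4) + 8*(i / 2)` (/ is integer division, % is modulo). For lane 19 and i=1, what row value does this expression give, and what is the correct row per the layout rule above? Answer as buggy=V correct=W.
buggy=3 correct=4

`(lane % 4) + 8*(i / 2)`[19,1]⇒3
L=19⇒gr=19>>2=4, th=19&3=3
[1]⇒row 4+0=4  col 3·2+1=7
row: 3 vs 4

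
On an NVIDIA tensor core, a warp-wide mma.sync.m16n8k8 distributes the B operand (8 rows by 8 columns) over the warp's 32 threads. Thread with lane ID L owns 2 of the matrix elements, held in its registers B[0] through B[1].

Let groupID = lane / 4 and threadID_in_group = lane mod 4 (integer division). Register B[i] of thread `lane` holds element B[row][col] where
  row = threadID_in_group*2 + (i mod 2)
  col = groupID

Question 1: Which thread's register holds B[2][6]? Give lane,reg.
25,0

c=6→G=6  r=2→T=1,p=0
L=6*4+1=25  i=0=0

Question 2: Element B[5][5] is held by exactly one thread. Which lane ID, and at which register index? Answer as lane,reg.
c=5→G=5  r=5→T=2,p=1
L=5*4+2=22  i=1=1

22,1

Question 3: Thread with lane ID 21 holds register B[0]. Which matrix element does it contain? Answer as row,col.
2,5

lane 21->21/4=5, 21 mod 4=1
i=0  r:2·1+0->2  c:5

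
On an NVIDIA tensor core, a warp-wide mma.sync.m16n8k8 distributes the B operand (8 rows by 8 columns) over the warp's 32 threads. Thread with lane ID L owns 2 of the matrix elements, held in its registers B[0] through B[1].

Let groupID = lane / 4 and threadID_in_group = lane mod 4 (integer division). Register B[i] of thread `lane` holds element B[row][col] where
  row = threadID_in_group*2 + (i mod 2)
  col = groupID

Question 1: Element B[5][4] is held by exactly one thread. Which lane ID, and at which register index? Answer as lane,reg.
18,1

c=4→G=4  r=5→T=2,p=1
L=4*4+2=18  i=1=1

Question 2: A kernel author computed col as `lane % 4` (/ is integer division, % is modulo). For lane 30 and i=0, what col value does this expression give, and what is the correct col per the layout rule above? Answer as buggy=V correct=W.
`lane % 4`[30,0]⇒2
L=30⇒gr=30>>2=7, th=30&3=2
[0]⇒row 2·2+0=4  col gr=7
col: 2 vs 7

buggy=2 correct=7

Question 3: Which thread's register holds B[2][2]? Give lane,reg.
c:2=>grp=2  r:2=>tig=1,lo=0
L=2*4+1=9  i=0=0

9,0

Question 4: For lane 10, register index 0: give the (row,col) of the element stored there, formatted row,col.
10: grp=2,tig=2
[0] (2*2+0,2) = (4,2)

4,2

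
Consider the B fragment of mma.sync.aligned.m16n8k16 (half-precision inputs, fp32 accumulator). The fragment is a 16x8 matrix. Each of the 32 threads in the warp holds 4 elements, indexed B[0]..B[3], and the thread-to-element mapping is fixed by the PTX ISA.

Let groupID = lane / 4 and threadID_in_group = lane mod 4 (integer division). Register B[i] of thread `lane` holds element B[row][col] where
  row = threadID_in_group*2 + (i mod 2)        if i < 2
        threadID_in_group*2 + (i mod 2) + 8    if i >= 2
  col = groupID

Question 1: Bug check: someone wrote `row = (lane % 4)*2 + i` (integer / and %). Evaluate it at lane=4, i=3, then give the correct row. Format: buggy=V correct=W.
buggy=3 correct=9

`(lane % 4)*2 + i`[4,3]⇒3
4: gr=1,th=0
[3] (0*2+1+8,1) = (9,1)
row: 3 vs 9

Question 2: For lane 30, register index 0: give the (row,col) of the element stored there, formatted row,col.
4,7

L=30⇒gr=30>>2=7, th=30&3=2
[0]⇒row 2·2+0+0=4  col gr=7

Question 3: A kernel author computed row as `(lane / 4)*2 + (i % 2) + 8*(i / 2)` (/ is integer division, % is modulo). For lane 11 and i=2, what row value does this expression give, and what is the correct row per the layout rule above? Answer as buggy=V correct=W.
`(lane / 4)*2 + (i % 2) + 8*(i / 2)`[11,2]=>12
lane 11: grp=2 (11/4), tig=3 (11%4)
i=2: r=3*2+0+8=14, c=grp=2
row: 12 vs 14

buggy=12 correct=14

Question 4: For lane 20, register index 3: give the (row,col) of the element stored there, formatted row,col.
L=20→G=20>>2=5, T=20&3=0
[3]→row 0·2+1+8=9  col G=5

9,5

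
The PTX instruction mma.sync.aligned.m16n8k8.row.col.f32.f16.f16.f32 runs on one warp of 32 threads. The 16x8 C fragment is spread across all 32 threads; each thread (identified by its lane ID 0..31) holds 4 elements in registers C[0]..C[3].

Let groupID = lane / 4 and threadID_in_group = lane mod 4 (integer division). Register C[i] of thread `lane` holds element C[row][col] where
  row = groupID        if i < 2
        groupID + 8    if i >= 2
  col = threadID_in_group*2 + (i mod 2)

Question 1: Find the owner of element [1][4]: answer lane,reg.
r=1⇒gr=1,Rb=0  c=4⇒th=2,odd=0
L=1*4+2=6  i=0*2+0=0

6,0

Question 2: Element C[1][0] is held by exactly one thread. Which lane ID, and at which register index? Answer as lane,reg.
4,0

r=1->g=1,rb=0  c=0->t=0,b0=0
L=1*4+0=4  i=0*2+0=0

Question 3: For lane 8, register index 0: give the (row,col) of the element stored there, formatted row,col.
2,0

L=8->gid=8>>2=2, tid=8&3=0
[0]->row 2+0=2  col 0·2+0=0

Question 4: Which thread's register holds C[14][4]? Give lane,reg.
r=14⇒gr=6,Rb=1  c=4⇒th=2,odd=0
L=6*4+2=26  i=1*2+0=2

26,2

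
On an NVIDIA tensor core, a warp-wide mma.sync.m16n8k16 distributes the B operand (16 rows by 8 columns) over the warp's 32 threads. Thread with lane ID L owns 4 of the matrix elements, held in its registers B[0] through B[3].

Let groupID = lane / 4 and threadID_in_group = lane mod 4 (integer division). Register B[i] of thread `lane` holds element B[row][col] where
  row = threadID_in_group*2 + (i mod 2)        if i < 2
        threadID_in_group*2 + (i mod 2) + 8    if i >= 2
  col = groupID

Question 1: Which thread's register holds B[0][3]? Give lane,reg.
c: 3->gid=3  r: 0->r8=0,tid=0,i&1=0
L=3*4+0=12  i=0*2+0=0

12,0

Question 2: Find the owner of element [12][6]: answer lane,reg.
c: 6->gid=6  r: 12->r8=1,tid=2,i&1=0
L=6*4+2=26  i=1*2+0=2

26,2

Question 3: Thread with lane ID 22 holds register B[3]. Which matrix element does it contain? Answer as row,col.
13,5

lane 22: G=5 (22/4), T=2 (22%4)
i=3: r=2*2+1+8=13, c=G=5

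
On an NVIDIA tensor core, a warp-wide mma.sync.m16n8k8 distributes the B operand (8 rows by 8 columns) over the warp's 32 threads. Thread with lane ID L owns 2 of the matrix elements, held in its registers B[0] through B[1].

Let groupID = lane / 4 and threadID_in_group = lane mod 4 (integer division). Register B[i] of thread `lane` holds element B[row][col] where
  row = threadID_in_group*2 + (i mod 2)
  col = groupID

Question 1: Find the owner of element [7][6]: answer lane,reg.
27,1

c=6→G=6  r=7→T=3,p=1
L=6*4+3=27  i=1=1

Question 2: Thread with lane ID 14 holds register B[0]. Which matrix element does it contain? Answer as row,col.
lane 14: gid=3 (14/4), tid=2 (14%4)
i=0: r=2*2+0=4, c=gid=3

4,3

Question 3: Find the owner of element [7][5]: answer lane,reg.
23,1

c=5→G=5  r=7→T=3,p=1
L=5*4+3=23  i=1=1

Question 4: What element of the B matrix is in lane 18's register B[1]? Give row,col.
5,4

lane 18: grp=4 (18/4), tig=2 (18%4)
i=1: r=2*2+1=5, c=grp=4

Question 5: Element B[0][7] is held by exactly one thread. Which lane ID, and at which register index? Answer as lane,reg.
c=7->g=7  r=0->t=0,b0=0
L=7*4+0=28  i=0=0

28,0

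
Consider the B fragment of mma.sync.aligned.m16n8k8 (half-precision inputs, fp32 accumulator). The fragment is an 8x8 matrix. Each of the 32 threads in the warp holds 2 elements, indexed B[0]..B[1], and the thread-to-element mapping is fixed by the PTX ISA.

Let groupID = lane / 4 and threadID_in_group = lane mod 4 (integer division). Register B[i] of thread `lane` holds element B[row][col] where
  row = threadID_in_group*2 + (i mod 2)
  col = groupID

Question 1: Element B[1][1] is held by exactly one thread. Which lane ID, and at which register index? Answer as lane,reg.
4,1

c=1⇒gr=1  r=1⇒th=0,odd=1
L=1*4+0=4  i=1=1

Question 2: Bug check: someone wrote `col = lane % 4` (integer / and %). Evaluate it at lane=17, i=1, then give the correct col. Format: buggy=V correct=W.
buggy=1 correct=4

`lane % 4`[17,1]->1
lane 17: g=4 (17/4), t=1 (17%4)
i=1: r=1*2+1=3, c=g=4
col: 1 vs 4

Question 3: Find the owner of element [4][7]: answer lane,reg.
30,0

c:7=>grp=7  r:4=>tig=2,lo=0
L=7*4+2=30  i=0=0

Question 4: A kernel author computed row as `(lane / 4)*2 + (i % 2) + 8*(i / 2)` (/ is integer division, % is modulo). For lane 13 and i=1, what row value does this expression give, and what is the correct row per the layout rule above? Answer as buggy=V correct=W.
`(lane / 4)*2 + (i % 2) + 8*(i / 2)`[13,1]⇒7
13: gr=3,th=1
[1] (1*2+1,3) = (3,3)
row: 7 vs 3

buggy=7 correct=3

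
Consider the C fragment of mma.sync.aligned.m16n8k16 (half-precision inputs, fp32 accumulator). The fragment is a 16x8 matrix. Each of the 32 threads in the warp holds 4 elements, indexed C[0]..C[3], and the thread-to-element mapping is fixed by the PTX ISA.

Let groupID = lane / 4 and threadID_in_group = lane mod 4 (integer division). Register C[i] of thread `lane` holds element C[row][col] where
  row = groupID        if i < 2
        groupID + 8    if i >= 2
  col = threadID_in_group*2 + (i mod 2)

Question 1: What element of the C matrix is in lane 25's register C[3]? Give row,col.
14,3

L=25=>grp=25>>2=6, tig=25&3=1
[3]=>row 6+8=14  col 1·2+1=3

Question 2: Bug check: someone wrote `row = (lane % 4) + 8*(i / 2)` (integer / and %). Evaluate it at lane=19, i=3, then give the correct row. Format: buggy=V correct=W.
`(lane % 4) + 8*(i / 2)`[19,3]=>11
19: grp=4,tig=3
[3] (4+8,3*2+1) = (12,7)
row: 11 vs 12

buggy=11 correct=12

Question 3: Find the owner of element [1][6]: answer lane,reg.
7,0

r=1⇒gr=1,Rb=0  c=6⇒th=3,odd=0
L=1*4+3=7  i=0*2+0=0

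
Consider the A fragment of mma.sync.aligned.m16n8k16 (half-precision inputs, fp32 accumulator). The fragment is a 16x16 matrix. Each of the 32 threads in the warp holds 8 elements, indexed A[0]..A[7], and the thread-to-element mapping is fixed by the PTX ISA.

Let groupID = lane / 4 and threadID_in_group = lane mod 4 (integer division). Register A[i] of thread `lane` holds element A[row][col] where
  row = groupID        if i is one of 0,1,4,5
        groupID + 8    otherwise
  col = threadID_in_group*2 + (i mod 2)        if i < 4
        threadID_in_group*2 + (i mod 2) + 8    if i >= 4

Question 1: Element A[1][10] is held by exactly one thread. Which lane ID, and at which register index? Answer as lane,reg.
r=1→G=1,rhi=0  c=10→chi=1,T=1,p=0
L=1*4+1=5  i=1*4+0*2+0=4

5,4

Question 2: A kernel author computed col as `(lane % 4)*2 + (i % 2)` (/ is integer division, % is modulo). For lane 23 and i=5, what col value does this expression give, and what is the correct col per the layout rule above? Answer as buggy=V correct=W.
buggy=7 correct=15

`(lane % 4)*2 + (i % 2)`[23,5]=>7
lane 23=>23/4=5, 23 mod 4=3
i=5  r:5+0=>5  c:2·3+1+8=>15
col: 7 vs 15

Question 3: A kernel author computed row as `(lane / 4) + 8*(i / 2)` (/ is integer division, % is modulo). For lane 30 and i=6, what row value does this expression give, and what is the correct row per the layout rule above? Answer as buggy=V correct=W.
buggy=31 correct=15

`(lane / 4) + 8*(i / 2)`[30,6]=>31
lane 30=>30/4=7, 30 mod 4=2
i=6  r:7+8=>15  c:2·2+0+8=>12
row: 31 vs 15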